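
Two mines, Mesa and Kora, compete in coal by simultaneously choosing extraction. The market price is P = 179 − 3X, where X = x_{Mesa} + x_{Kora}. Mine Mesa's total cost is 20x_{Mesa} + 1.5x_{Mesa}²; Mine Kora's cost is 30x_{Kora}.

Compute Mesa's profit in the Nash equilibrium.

Mine Mesa's profit: π = x_{Mesa}(179 − 3(x_{Mesa} + x_{Kora})) − 20x_{Mesa} − 1.5x_{Mesa}².
∂π/∂x_{Mesa} = 159 − 9x_{Mesa} − 3x_{Kora} = 0, so x_{Mesa} = 53/3 − (1/3)x_{Kora}.
For Kora: ∂π/∂x_{Kora} = 149 − 6x_{Kora} − 3x_{Mesa} = 0 ⇒ x_{Kora} = 149/6 − 0.5x_{Mesa}.
Substituting the second reaction function into the first: x_{Mesa} = 53/3 − (1/3)(149/6 − 0.5x_{Mesa}), which gives (5/6)x_{Mesa} = 169/18 ⇒ x_{Mesa} = 169/15.
Then x_{Kora} = 149/6 − 0.5·(169/15) = 19.2.
Price P = 179 − 3·(457/15) = 87.6.
Mesa's profit: (87.6 − 20)·(169/15) − 1.5(169/15)² = 571.22.

571.22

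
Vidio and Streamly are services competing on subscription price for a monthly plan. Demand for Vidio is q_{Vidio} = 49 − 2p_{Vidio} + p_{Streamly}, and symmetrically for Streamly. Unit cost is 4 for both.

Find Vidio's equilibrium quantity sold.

Vidio's profit: π = (p_{Vidio} − 4)(49 − 2p_{Vidio} + p_{Streamly}).
∂π/∂p_{Vidio} = 57 − 4p_{Vidio} + p_{Streamly} = 0 ⇒ p_{Vidio} = 14.25 + 0.25p_{Streamly}.
The game is symmetric, so in equilibrium p_{Streamly} = p_{Vidio}: the reaction function gives 0.75p_{Vidio} = 14.25, hence p_{Vidio} = 19.
q_{Vidio} = 49 − 2·19 + 19 = 30.

30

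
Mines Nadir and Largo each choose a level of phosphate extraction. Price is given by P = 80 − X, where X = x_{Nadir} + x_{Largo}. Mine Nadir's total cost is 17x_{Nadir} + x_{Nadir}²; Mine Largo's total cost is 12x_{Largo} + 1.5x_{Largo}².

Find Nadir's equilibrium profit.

Mine Nadir's profit: π = x_{Nadir}(80 − (x_{Nadir} + x_{Largo})) − 17x_{Nadir} − x_{Nadir}².
∂π/∂x_{Nadir} = 63 − 4x_{Nadir} − x_{Largo} = 0, so x_{Nadir} = 15.75 − 0.25x_{Largo}.
For Largo: ∂π/∂x_{Largo} = 68 − 5x_{Largo} − x_{Nadir} = 0 ⇒ x_{Largo} = 13.6 − 0.2x_{Nadir}.
Plugging x_{Largo} into Nadir's best response: x_{Nadir} = 15.75 − 0.25(13.6 − 0.2x_{Nadir}) ⇒ 0.95x_{Nadir} = 12.35, so x_{Nadir} = 13.
Then x_{Largo} = 13.6 − 0.2·13 = 11.
Price P = 80 − 24 = 56.
Nadir's profit: (56 − 17)·13 − (13)² = 338.

338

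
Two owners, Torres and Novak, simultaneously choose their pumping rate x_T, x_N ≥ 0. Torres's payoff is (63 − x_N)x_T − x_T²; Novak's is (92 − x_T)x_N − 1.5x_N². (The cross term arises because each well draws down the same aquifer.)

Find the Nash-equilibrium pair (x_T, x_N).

19.4, 24.2

Expanding Torres's payoff: 63x_T − x_Nx_T − x_T².
∂π/∂x_T = 63 − x_N − 2x_T = 0, so x_T = 31.5 − 0.5x_N.
Likewise for Novak: x_N = 92/3 − (1/3)x_T.
Substituting the second reaction function into the first: x_T = 31.5 − 0.5(92/3 − (1/3)x_T), which gives (5/6)x_T = 97/6 ⇒ x_T = 19.4.
Then x_N = 92/3 − (1/3)·19.4 = 24.2.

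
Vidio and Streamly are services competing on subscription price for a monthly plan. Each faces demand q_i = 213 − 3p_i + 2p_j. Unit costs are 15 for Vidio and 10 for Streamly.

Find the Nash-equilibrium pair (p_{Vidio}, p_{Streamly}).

Vidio's profit: π = (p_{Vidio} − 15)(213 − 3p_{Vidio} + 2p_{Streamly}).
∂π/∂p_{Vidio} = 258 − 6p_{Vidio} + 2p_{Streamly} = 0 ⇒ p_{Vidio} = 43 + (1/3)p_{Streamly}.
Similarly p_{Streamly} = 40.5 + (1/3)p_{Vidio}.
Substituting the second reaction function into the first: p_{Vidio} = 43 + (1/3)(40.5 + (1/3)p_{Vidio}), which gives (8/9)p_{Vidio} = 56.5 ⇒ p_{Vidio} = 63.5625.
Then p_{Streamly} = 40.5 + (1/3)·63.5625 = 61.6875.

63.5625, 61.6875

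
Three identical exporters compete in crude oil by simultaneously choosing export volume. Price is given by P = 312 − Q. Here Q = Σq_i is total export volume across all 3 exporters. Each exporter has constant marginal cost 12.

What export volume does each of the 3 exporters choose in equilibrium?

75

A representative exporter's profit is π_i = q_i(312 − Q) − 12q_i, with Q = q_i + Σ_{j≠i} q_j.
First-order condition: 300 − 2q_i − Σ_{j≠i} q_j = 0.
Imposing symmetry (q_j = q for all j) turns Σ_{j≠i} q_j into 2q, so 300 = 4q and q = 75.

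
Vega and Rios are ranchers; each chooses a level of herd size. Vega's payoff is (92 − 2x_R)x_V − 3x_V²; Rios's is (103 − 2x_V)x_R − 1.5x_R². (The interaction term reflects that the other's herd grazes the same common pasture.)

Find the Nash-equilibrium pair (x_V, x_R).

Expanding Vega's payoff: 92x_V − 2x_Rx_V − 3x_V².
∂π/∂x_V = 92 − 2x_R − 6x_V = 0, so x_V = 46/3 − (1/3)x_R.
Likewise for Rios: x_R = 103/3 − (2/3)x_V.
Plugging x_R into Vega's best response: x_V = 46/3 − (1/3)(103/3 − (2/3)x_V) ⇒ (7/9)x_V = 35/9, so x_V = 5.
Then x_R = 103/3 − (2/3)·5 = 31.

5, 31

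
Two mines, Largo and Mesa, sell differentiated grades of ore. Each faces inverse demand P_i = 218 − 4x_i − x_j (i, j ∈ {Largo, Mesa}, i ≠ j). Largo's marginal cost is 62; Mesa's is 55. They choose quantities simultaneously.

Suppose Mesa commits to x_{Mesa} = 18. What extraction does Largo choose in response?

17.25

Mine Largo's profit: π = x_{Largo}(218 − 4x_{Largo} − x_{Mesa}) − 62x_{Largo}.
∂π/∂x_{Largo} = 156 − 8x_{Largo} − x_{Mesa} = 0 ⇒ x_{Largo} = 19.5 − 0.125x_{Mesa}.
At x_{Mesa} = 18: x_{Largo} = 19.5 − 0.125·18 = 17.25.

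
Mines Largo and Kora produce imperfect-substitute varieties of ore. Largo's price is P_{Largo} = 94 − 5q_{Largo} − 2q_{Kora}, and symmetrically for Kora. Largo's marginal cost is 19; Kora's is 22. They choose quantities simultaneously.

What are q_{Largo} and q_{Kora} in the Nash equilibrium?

Mine Largo's profit: π = q_{Largo}(94 − 5q_{Largo} − 2q_{Kora}) − 19q_{Largo}.
∂π/∂q_{Largo} = 75 − 10q_{Largo} − 2q_{Kora} = 0 ⇒ q_{Largo} = 7.5 − 0.2q_{Kora}.
Similarly q_{Kora} = 7.2 − 0.2q_{Largo}.
Substituting the second reaction function into the first: q_{Largo} = 7.5 − 0.2(7.2 − 0.2q_{Largo}), which gives 0.96q_{Largo} = 6.06 ⇒ q_{Largo} = 6.3125.
Then q_{Kora} = 7.2 − 0.2·6.3125 = 5.9375.

6.3125, 5.9375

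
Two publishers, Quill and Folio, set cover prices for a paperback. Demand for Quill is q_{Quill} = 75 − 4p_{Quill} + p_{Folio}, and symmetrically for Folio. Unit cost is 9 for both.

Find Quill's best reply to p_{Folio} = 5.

Quill's profit: π = (p_{Quill} − 9)(75 − 4p_{Quill} + p_{Folio}).
∂π/∂p_{Quill} = 111 − 8p_{Quill} + p_{Folio} = 0 ⇒ p_{Quill} = 13.875 + 0.125p_{Folio}.
At p_{Folio} = 5: p_{Quill} = 13.875 + 0.125·5 = 14.5.

14.5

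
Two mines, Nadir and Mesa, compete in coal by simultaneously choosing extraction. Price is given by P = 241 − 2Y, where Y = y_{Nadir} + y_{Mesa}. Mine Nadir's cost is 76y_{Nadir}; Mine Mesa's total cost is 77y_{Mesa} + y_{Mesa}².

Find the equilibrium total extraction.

Mine Nadir's profit: π = y_{Nadir}(241 − 2(y_{Nadir} + y_{Mesa})) − 76y_{Nadir}.
∂π/∂y_{Nadir} = 165 − 4y_{Nadir} − 2y_{Mesa} = 0, so y_{Nadir} = 41.25 − 0.5y_{Mesa}.
For Mesa: ∂π/∂y_{Mesa} = 164 − 6y_{Mesa} − 2y_{Nadir} = 0 ⇒ y_{Mesa} = 82/3 − (1/3)y_{Nadir}.
Solving the two reaction functions simultaneously: (1 − (−0.5)(−1/3))y_{Nadir} = 41.25 − 0.5·(82/3), so (5/6)y_{Nadir} = 331/12 and y_{Nadir} = 33.1.
Then y_{Mesa} = 82/3 − (1/3)·33.1 = 16.3.
Total extraction: 33.1 + 16.3 = 49.4.

49.4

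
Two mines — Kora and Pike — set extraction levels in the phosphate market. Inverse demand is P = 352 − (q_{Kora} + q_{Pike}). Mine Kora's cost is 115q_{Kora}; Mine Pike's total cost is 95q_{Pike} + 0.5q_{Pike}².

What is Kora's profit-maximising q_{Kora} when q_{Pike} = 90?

73.5

Mine Kora's profit: π = q_{Kora}(352 − (q_{Kora} + q_{Pike})) − 115q_{Kora}.
∂π/∂q_{Kora} = 237 − 2q_{Kora} − q_{Pike} = 0, so q_{Kora} = 118.5 − 0.5q_{Pike}.
At q_{Pike} = 90: q_{Kora} = 118.5 − 0.5·90 = 73.5.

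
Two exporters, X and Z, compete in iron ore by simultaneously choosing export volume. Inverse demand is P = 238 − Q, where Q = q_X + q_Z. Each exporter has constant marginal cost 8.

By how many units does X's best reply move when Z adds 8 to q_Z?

-4

Exporter X's profit: π = q_X(238 − (q_X + q_Z)) − 8q_X.
∂π/∂q_X = 230 − 2q_X − q_Z = 0, so q_X = 115 − 0.5q_Z.
The reaction-function slope is −0.5, so an 8-unit rise in q_Z moves q_X by −0.5 × 8 = −4. X's best response falls — the actions are strategic substitutes.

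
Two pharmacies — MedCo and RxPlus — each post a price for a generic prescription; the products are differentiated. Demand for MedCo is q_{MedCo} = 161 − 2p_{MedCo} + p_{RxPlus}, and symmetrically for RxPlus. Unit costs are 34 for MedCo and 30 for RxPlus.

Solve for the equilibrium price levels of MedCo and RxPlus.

75.8, 74.2

MedCo's profit: π = (p_{MedCo} − 34)(161 − 2p_{MedCo} + p_{RxPlus}).
∂π/∂p_{MedCo} = 229 − 4p_{MedCo} + p_{RxPlus} = 0 ⇒ p_{MedCo} = 57.25 + 0.25p_{RxPlus}.
Similarly p_{RxPlus} = 55.25 + 0.25p_{MedCo}.
Solving the two reaction functions simultaneously: (1 − (0.25)(0.25))p_{MedCo} = 57.25 + 0.25·55.25, so 0.9375p_{MedCo} = 71.0625 and p_{MedCo} = 75.8.
Then p_{RxPlus} = 55.25 + 0.25·75.8 = 74.2.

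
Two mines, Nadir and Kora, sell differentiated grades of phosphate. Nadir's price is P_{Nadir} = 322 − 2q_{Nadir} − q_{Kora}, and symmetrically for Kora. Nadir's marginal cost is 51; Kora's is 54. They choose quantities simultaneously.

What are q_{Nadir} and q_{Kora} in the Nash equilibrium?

54.4, 53.4

Mine Nadir's profit: π = q_{Nadir}(322 − 2q_{Nadir} − q_{Kora}) − 51q_{Nadir}.
∂π/∂q_{Nadir} = 271 − 4q_{Nadir} − q_{Kora} = 0 ⇒ q_{Nadir} = 67.75 − 0.25q_{Kora}.
Similarly q_{Kora} = 67 − 0.25q_{Nadir}.
Plugging q_{Kora} into Nadir's best response: q_{Nadir} = 67.75 − 0.25(67 − 0.25q_{Nadir}) ⇒ 0.9375q_{Nadir} = 51, so q_{Nadir} = 54.4.
Then q_{Kora} = 67 − 0.25·54.4 = 53.4.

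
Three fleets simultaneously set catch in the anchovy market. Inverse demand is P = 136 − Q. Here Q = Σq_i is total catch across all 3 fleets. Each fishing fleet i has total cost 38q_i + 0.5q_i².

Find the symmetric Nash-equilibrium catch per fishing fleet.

19.6

A representative fishing fleet's profit is π_i = q_i(136 − Q) − 38q_i − 0.5q_i², with Q = q_i + Σ_{j≠i} q_j.
First-order condition: 98 − 3q_i − Σ_{j≠i} q_j = 0.
With identical fishing fleets, set every q_j = q: then 98 − 3q − 2q = 0, i.e. q = 98/5 = 19.6.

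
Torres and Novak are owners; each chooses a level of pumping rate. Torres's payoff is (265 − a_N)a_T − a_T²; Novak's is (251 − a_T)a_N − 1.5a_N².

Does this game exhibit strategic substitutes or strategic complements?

strategic substitutes

Expanding Torres's payoff: 265a_T − a_Na_T − a_T².
∂π/∂a_T = 265 − a_N − 2a_T = 0, so a_T = 132.5 − 0.5a_N.
The best-response slope da_T/da_N = −0.5 < 0: the reaction function is downward-sloping, so the choices are strategic substitutes.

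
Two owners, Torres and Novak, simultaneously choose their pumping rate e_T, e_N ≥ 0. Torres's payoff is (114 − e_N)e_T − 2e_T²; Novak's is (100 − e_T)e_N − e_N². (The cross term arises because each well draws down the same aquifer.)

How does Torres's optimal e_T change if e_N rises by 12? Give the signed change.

Expanding Torres's payoff: 114e_T − e_Ne_T − 2e_T².
∂π/∂e_T = 114 − e_N − 4e_T = 0, so e_T = 28.5 − 0.25e_N.
The reaction-function slope is −0.25, so a 12-unit rise in e_N moves e_T by −0.25 × 12 = −3. Torres's best response falls — the actions are strategic substitutes.

-3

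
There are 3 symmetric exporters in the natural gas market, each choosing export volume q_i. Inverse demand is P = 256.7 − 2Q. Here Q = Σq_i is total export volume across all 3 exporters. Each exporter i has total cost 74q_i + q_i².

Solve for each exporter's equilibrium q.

18.27

A representative exporter's profit is π_i = q_i(256.7 − 2Q) − 74q_i − q_i², with Q = q_i + Σ_{j≠i} q_j.
First-order condition: 182.7 − 6q_i − 2Σ_{j≠i} q_j = 0.
In a symmetric equilibrium every exporter chooses the same q, so Σ_{j≠i} q_j = 2q. The condition becomes 182.7 − 10q = 0, giving q = 182.7/10 = 18.27.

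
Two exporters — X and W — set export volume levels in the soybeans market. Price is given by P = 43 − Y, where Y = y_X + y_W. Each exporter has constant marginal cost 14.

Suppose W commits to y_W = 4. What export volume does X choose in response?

12.5

Exporter X's profit: π = y_X(43 − (y_X + y_W)) − 14y_X.
∂π/∂y_X = 29 − 2y_X − y_W = 0, so y_X = 14.5 − 0.5y_W.
At y_W = 4: y_X = 14.5 − 0.5·4 = 12.5.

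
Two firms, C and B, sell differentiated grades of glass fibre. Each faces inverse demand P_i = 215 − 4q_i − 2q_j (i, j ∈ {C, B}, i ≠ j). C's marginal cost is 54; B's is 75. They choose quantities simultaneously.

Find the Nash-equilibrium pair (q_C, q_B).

16.8, 13.3

Firm C's profit: π = q_C(215 − 4q_C − 2q_B) − 54q_C.
∂π/∂q_C = 161 − 8q_C − 2q_B = 0 ⇒ q_C = 20.125 − 0.25q_B.
Similarly q_B = 17.5 − 0.25q_C.
Plugging q_B into C's best response: q_C = 20.125 − 0.25(17.5 − 0.25q_C) ⇒ 0.9375q_C = 15.75, so q_C = 16.8.
Then q_B = 17.5 − 0.25·16.8 = 13.3.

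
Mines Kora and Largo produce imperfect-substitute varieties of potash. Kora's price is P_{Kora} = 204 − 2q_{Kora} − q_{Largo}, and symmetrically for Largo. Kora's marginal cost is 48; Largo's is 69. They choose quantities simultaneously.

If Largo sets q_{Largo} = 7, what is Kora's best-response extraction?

Mine Kora's profit: π = q_{Kora}(204 − 2q_{Kora} − q_{Largo}) − 48q_{Kora}.
∂π/∂q_{Kora} = 156 − 4q_{Kora} − q_{Largo} = 0 ⇒ q_{Kora} = 39 − 0.25q_{Largo}.
At q_{Largo} = 7: q_{Kora} = 39 − 0.25·7 = 37.25.

37.25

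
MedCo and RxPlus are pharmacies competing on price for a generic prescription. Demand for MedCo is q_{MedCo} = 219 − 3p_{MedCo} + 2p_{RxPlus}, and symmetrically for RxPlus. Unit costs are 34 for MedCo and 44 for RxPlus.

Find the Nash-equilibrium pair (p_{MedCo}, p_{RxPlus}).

82.125, 85.875

MedCo's profit: π = (p_{MedCo} − 34)(219 − 3p_{MedCo} + 2p_{RxPlus}).
∂π/∂p_{MedCo} = 321 − 6p_{MedCo} + 2p_{RxPlus} = 0 ⇒ p_{MedCo} = 53.5 + (1/3)p_{RxPlus}.
Similarly p_{RxPlus} = 58.5 + (1/3)p_{MedCo}.
Solving the two reaction functions simultaneously: (1 − (1/3)(1/3))p_{MedCo} = 53.5 + (1/3)·58.5, so (8/9)p_{MedCo} = 73 and p_{MedCo} = 82.125.
Then p_{RxPlus} = 58.5 + (1/3)·82.125 = 85.875.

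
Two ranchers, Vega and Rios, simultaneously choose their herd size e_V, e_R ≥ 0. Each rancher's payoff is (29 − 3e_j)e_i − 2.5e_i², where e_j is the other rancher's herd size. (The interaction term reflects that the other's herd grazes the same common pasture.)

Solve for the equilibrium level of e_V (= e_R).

Vega's payoff is (29 − 3e_R)e_V − 2.5e_V².
∂π/∂e_V = 29 − 3e_R − 5e_V = 0, so e_V = 5.8 − 0.6e_R.
Setting e_V = e_R in the reaction function: e_V = 5.8 − 0.6e_V, so e_V = 5.8 / 1.6 = 3.625.

3.625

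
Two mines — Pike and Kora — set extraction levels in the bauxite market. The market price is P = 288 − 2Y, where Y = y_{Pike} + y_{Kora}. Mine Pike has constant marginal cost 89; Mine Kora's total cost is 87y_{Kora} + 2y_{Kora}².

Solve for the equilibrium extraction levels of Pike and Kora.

Mine Pike's profit: π = y_{Pike}(288 − 2(y_{Pike} + y_{Kora})) − 89y_{Pike}.
∂π/∂y_{Pike} = 199 − 4y_{Pike} − 2y_{Kora} = 0, so y_{Pike} = 49.75 − 0.5y_{Kora}.
For Kora: ∂π/∂y_{Kora} = 201 − 8y_{Kora} − 2y_{Pike} = 0 ⇒ y_{Kora} = 25.125 − 0.25y_{Pike}.
Plugging y_{Kora} into Pike's best response: y_{Pike} = 49.75 − 0.5(25.125 − 0.25y_{Pike}) ⇒ 0.875y_{Pike} = 37.1875, so y_{Pike} = 42.5.
Then y_{Kora} = 25.125 − 0.25·42.5 = 14.5.

42.5, 14.5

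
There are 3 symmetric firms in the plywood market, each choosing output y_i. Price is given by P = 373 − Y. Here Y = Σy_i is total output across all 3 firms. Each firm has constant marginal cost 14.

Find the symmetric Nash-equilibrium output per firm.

A representative firm's profit is π_i = y_i(373 − Y) − 14y_i, with Y = y_i + Σ_{j≠i} y_j.
First-order condition: 359 − 2y_i − Σ_{j≠i} y_j = 0.
Imposing symmetry (y_j = y for all j) turns Σ_{j≠i} y_j into 2y, so 359 = 4y and y = 89.75.

89.75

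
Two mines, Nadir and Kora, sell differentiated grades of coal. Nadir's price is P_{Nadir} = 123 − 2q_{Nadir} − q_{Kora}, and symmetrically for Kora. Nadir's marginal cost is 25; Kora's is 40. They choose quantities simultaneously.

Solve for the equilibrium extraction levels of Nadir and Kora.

Mine Nadir's profit: π = q_{Nadir}(123 − 2q_{Nadir} − q_{Kora}) − 25q_{Nadir}.
∂π/∂q_{Nadir} = 98 − 4q_{Nadir} − q_{Kora} = 0 ⇒ q_{Nadir} = 24.5 − 0.25q_{Kora}.
Similarly q_{Kora} = 20.75 − 0.25q_{Nadir}.
Plugging q_{Kora} into Nadir's best response: q_{Nadir} = 24.5 − 0.25(20.75 − 0.25q_{Nadir}) ⇒ 0.9375q_{Nadir} = 19.3125, so q_{Nadir} = 20.6.
Then q_{Kora} = 20.75 − 0.25·20.6 = 15.6.

20.6, 15.6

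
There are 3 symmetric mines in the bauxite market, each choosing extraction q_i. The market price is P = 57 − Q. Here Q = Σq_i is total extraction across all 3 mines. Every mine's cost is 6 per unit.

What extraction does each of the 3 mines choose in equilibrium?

12.75

A representative mine's profit is π_i = q_i(57 − Q) − 6q_i, with Q = q_i + Σ_{j≠i} q_j.
First-order condition: 51 − 2q_i − Σ_{j≠i} q_j = 0.
Imposing symmetry (q_j = q for all j) turns Σ_{j≠i} q_j into 2q, so 51 = 4q and q = 12.75.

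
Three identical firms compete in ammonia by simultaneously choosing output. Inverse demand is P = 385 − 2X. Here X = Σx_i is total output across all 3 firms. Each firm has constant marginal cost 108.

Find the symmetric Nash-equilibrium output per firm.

34.625

A representative firm's profit is π_i = x_i(385 − 2X) − 108x_i, with X = x_i + Σ_{j≠i} x_j.
First-order condition: 277 − 4x_i − 2Σ_{j≠i} x_j = 0.
Imposing symmetry (x_j = x for all j) turns Σ_{j≠i} x_j into 2x, so 277 = 8x and x = 34.625.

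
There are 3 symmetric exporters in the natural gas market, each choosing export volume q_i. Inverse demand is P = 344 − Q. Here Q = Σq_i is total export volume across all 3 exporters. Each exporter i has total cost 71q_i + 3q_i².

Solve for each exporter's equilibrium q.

A representative exporter's profit is π_i = q_i(344 − Q) − 71q_i − 3q_i², with Q = q_i + Σ_{j≠i} q_j.
First-order condition: 273 − 8q_i − Σ_{j≠i} q_j = 0.
With identical exporters, set every q_j = q: then 273 − 8q − 2q = 0, i.e. q = 273/10 = 27.3.

27.3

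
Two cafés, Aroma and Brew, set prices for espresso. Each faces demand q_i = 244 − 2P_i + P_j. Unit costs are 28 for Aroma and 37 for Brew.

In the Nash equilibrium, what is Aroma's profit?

Aroma's profit: π = (P_{Aroma} − 28)(244 − 2P_{Aroma} + P_{Brew}).
∂π/∂P_{Aroma} = 300 − 4P_{Aroma} + P_{Brew} = 0 ⇒ P_{Aroma} = 75 + 0.25P_{Brew}.
Similarly P_{Brew} = 79.5 + 0.25P_{Aroma}.
Plugging P_{Brew} into Aroma's best response: P_{Aroma} = 75 + 0.25(79.5 + 0.25P_{Aroma}) ⇒ 0.9375P_{Aroma} = 94.875, so P_{Aroma} = 101.2.
Then P_{Brew} = 79.5 + 0.25·101.2 = 104.8.
q_{Aroma} = 244 − 2·101.2 + 104.8 = 146.4.
Profit = (101.2 − 28)·146.4 = 10716.48.

10716.48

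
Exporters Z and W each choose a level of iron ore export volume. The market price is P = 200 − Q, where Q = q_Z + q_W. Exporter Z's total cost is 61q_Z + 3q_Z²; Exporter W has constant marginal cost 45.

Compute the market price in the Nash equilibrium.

Exporter Z's profit: π = q_Z(200 − (q_Z + q_W)) − 61q_Z − 3q_Z².
∂π/∂q_Z = 139 − 8q_Z − q_W = 0, so q_Z = 17.375 − 0.125q_W.
For W: ∂π/∂q_W = 155 − 2q_W − q_Z = 0 ⇒ q_W = 77.5 − 0.5q_Z.
Plugging q_W into Z's best response: q_Z = 17.375 − 0.125(77.5 − 0.5q_Z) ⇒ 0.9375q_Z = 7.6875, so q_Z = 8.2.
Then q_W = 77.5 − 0.5·8.2 = 73.4.
Equilibrium price: P = 200 − 81.6 = 118.4.

118.4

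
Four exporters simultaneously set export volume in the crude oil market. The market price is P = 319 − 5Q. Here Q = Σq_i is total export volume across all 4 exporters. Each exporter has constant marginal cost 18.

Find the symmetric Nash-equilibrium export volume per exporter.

12.04

A representative exporter's profit is π_i = q_i(319 − 5Q) − 18q_i, with Q = q_i + Σ_{j≠i} q_j.
First-order condition: 301 − 10q_i − 5Σ_{j≠i} q_j = 0.
Imposing symmetry (q_j = q for all j) turns Σ_{j≠i} q_j into 3q, so 301 = 25q and q = 12.04.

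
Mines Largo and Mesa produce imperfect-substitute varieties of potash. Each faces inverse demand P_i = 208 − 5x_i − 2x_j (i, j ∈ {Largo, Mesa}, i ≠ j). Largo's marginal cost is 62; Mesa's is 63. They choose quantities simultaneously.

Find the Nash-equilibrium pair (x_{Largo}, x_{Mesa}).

Mine Largo's profit: π = x_{Largo}(208 − 5x_{Largo} − 2x_{Mesa}) − 62x_{Largo}.
∂π/∂x_{Largo} = 146 − 10x_{Largo} − 2x_{Mesa} = 0 ⇒ x_{Largo} = 14.6 − 0.2x_{Mesa}.
Similarly x_{Mesa} = 14.5 − 0.2x_{Largo}.
Solving the two reaction functions simultaneously: (1 − (−0.2)(−0.2))x_{Largo} = 14.6 − 0.2·14.5, so 0.96x_{Largo} = 11.7 and x_{Largo} = 12.1875.
Then x_{Mesa} = 14.5 − 0.2·12.1875 = 12.0625.

12.1875, 12.0625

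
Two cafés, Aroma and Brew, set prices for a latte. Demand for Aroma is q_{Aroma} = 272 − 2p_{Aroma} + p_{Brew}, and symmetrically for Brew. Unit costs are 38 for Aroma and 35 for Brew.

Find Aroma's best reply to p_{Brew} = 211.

Aroma's profit: π = (p_{Aroma} − 38)(272 − 2p_{Aroma} + p_{Brew}).
∂π/∂p_{Aroma} = 348 − 4p_{Aroma} + p_{Brew} = 0 ⇒ p_{Aroma} = 87 + 0.25p_{Brew}.
At p_{Brew} = 211: p_{Aroma} = 87 + 0.25·211 = 139.75.

139.75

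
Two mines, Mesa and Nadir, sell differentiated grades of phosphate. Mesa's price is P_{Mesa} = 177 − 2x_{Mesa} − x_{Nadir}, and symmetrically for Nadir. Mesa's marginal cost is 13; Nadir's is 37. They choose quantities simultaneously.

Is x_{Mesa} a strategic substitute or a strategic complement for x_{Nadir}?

strategic substitutes

Mine Mesa's profit: π = x_{Mesa}(177 − 2x_{Mesa} − x_{Nadir}) − 13x_{Mesa}.
∂π/∂x_{Mesa} = 164 − 4x_{Mesa} − x_{Nadir} = 0 ⇒ x_{Mesa} = 41 − 0.25x_{Nadir}.
The best-response slope dx_{Mesa}/dx_{Nadir} = −0.25 < 0: the reaction function is downward-sloping, so the choices are strategic substitutes.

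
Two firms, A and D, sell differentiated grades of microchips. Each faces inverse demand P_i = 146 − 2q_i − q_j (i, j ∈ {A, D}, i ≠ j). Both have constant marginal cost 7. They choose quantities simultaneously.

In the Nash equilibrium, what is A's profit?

1545.68

Firm A's profit: π = q_A(146 − 2q_A − q_D) − 7q_A.
∂π/∂q_A = 139 − 4q_A − q_D = 0 ⇒ q_A = 34.75 − 0.25q_D.
The game is symmetric, so in equilibrium q_D = q_A: the reaction function gives 1.25q_A = 34.75, hence q_A = 27.8.
P_A = 146 − 2·27.8 − 27.8 = 62.6.
Profit = (62.6 − 7)·27.8 = 1545.68.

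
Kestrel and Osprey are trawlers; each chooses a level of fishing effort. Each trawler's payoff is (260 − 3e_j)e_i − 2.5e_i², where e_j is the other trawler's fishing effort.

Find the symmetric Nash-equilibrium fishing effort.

32.5

Kestrel's payoff is (260 − 3e_O)e_K − 2.5e_K².
∂π/∂e_K = 260 − 3e_O − 5e_K = 0, so e_K = 52 − 0.6e_O.
The game is symmetric, so in equilibrium e_O = e_K: the reaction function gives 1.6e_K = 52, hence e_K = 32.5.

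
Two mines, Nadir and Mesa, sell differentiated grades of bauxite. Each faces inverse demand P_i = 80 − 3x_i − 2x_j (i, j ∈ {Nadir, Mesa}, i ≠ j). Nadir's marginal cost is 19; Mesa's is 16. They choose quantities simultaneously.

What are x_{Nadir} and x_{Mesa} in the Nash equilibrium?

7.4375, 8.1875

Mine Nadir's profit: π = x_{Nadir}(80 − 3x_{Nadir} − 2x_{Mesa}) − 19x_{Nadir}.
∂π/∂x_{Nadir} = 61 − 6x_{Nadir} − 2x_{Mesa} = 0 ⇒ x_{Nadir} = 61/6 − (1/3)x_{Mesa}.
Similarly x_{Mesa} = 32/3 − (1/3)x_{Nadir}.
Plugging x_{Mesa} into Nadir's best response: x_{Nadir} = 61/6 − (1/3)(32/3 − (1/3)x_{Nadir}) ⇒ (8/9)x_{Nadir} = 119/18, so x_{Nadir} = 7.4375.
Then x_{Mesa} = 32/3 − (1/3)·7.4375 = 8.1875.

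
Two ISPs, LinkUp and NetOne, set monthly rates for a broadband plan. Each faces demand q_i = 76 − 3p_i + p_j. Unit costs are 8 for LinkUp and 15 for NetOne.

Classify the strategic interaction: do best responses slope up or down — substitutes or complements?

LinkUp's profit: π = (p_{LinkUp} − 8)(76 − 3p_{LinkUp} + p_{NetOne}).
∂π/∂p_{LinkUp} = 100 − 6p_{LinkUp} + p_{NetOne} = 0 ⇒ p_{LinkUp} = 50/3 + (1/6)p_{NetOne}.
The best-response slope dp_{LinkUp}/dp_{NetOne} = 1/6 > 0: the reaction function is upward-sloping, so the choices are strategic complements.

strategic complements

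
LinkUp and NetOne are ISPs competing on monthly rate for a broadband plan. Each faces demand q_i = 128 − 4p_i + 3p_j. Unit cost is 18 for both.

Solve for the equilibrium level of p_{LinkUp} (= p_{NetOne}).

40

LinkUp's profit: π = (p_{LinkUp} − 18)(128 − 4p_{LinkUp} + 3p_{NetOne}).
∂π/∂p_{LinkUp} = 200 − 8p_{LinkUp} + 3p_{NetOne} = 0 ⇒ p_{LinkUp} = 25 + 0.375p_{NetOne}.
Setting p_{LinkUp} = p_{NetOne} in the reaction function: p_{LinkUp} = 25 + 0.375p_{LinkUp}, so p_{LinkUp} = 25 / 0.625 = 40.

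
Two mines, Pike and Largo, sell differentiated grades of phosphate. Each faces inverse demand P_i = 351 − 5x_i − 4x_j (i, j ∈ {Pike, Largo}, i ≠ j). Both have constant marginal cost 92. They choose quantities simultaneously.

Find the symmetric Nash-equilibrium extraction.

Mine Pike's profit: π = x_{Pike}(351 − 5x_{Pike} − 4x_{Largo}) − 92x_{Pike}.
∂π/∂x_{Pike} = 259 − 10x_{Pike} − 4x_{Largo} = 0 ⇒ x_{Pike} = 25.9 − 0.4x_{Largo}.
The game is symmetric, so in equilibrium x_{Largo} = x_{Pike}: the reaction function gives 1.4x_{Pike} = 25.9, hence x_{Pike} = 18.5.

18.5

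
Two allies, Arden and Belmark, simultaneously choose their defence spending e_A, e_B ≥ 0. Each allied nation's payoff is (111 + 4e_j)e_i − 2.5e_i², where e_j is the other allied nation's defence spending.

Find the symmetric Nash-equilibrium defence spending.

111

Arden's payoff is (111 + 4e_B)e_A − 2.5e_A².
∂π/∂e_A = 111 + 4e_B − 5e_A = 0, so e_A = 22.2 + 0.8e_B.
Setting e_A = e_B in the reaction function: e_A = 22.2 + 0.8e_A, so e_A = 22.2 / 0.2 = 111.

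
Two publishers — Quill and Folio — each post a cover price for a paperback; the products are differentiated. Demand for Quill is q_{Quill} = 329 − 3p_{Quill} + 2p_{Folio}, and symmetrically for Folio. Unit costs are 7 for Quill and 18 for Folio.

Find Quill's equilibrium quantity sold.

Quill's profit: π = (p_{Quill} − 7)(329 − 3p_{Quill} + 2p_{Folio}).
∂π/∂p_{Quill} = 350 − 6p_{Quill} + 2p_{Folio} = 0 ⇒ p_{Quill} = 175/3 + (1/3)p_{Folio}.
Similarly p_{Folio} = 383/6 + (1/3)p_{Quill}.
Solving the two reaction functions simultaneously: (1 − (1/3)(1/3))p_{Quill} = 175/3 + (1/3)·(383/6), so (8/9)p_{Quill} = 1433/18 and p_{Quill} = 89.5625.
Then p_{Folio} = 383/6 + (1/3)·89.5625 = 93.6875.
q_{Quill} = 329 − 3·89.5625 + 2·93.6875 = 247.6875.

247.6875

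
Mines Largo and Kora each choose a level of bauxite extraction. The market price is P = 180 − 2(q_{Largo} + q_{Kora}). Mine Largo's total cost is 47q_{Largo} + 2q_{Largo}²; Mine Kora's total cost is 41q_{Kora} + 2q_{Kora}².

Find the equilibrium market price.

125.6

Mine Largo's profit: π = q_{Largo}(180 − 2(q_{Largo} + q_{Kora})) − 47q_{Largo} − 2q_{Largo}².
∂π/∂q_{Largo} = 133 − 8q_{Largo} − 2q_{Kora} = 0, so q_{Largo} = 16.625 − 0.25q_{Kora}.
By the same steps for Kora: q_{Kora} = 17.375 − 0.25q_{Largo}.
Plugging q_{Kora} into Largo's best response: q_{Largo} = 16.625 − 0.25(17.375 − 0.25q_{Largo}) ⇒ 0.9375q_{Largo} = 393/32, so q_{Largo} = 13.1.
Then q_{Kora} = 17.375 − 0.25·13.1 = 14.1.
Equilibrium price: P = 180 − 2·27.2 = 125.6.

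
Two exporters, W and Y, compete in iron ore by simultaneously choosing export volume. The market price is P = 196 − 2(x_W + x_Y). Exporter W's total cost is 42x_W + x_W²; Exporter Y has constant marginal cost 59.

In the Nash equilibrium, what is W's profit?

Exporter W's profit: π = x_W(196 − 2(x_W + x_Y)) − 42x_W − x_W².
∂π/∂x_W = 154 − 6x_W − 2x_Y = 0, so x_W = 77/3 − (1/3)x_Y.
For Y: ∂π/∂x_Y = 137 − 4x_Y − 2x_W = 0 ⇒ x_Y = 34.25 − 0.5x_W.
Solving the two reaction functions simultaneously: (1 − (−1/3)(−0.5))x_W = 77/3 − (1/3)·34.25, so (5/6)x_W = 14.25 and x_W = 17.1.
Then x_Y = 34.25 − 0.5·17.1 = 25.7.
Price P = 196 − 2·42.8 = 110.4.
W's profit: (110.4 − 42)·17.1 − (17.1)² = 877.23.

877.23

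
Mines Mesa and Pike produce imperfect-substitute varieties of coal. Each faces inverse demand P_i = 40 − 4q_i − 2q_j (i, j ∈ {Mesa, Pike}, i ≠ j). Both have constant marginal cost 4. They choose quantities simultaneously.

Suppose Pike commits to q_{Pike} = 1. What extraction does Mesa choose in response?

4.25

Mine Mesa's profit: π = q_{Mesa}(40 − 4q_{Mesa} − 2q_{Pike}) − 4q_{Mesa}.
∂π/∂q_{Mesa} = 36 − 8q_{Mesa} − 2q_{Pike} = 0 ⇒ q_{Mesa} = 4.5 − 0.25q_{Pike}.
At q_{Pike} = 1: q_{Mesa} = 4.5 − 0.25·1 = 4.25.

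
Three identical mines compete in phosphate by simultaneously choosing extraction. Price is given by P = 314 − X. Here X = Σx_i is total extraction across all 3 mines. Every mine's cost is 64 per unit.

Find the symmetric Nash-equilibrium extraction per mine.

62.5

A representative mine's profit is π_i = x_i(314 − X) − 64x_i, with X = x_i + Σ_{j≠i} x_j.
First-order condition: 250 − 2x_i − Σ_{j≠i} x_j = 0.
With identical mines, set every x_j = x: then 250 − 2x − 2x = 0, i.e. x = 250/4 = 62.5.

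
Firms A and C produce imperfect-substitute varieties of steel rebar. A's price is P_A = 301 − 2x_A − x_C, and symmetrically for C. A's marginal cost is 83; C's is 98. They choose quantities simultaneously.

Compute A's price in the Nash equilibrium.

172.2

Firm A's profit: π = x_A(301 − 2x_A − x_C) − 83x_A.
∂π/∂x_A = 218 − 4x_A − x_C = 0 ⇒ x_A = 54.5 − 0.25x_C.
Similarly x_C = 50.75 − 0.25x_A.
Plugging x_C into A's best response: x_A = 54.5 − 0.25(50.75 − 0.25x_A) ⇒ 0.9375x_A = 41.8125, so x_A = 44.6.
Then x_C = 50.75 − 0.25·44.6 = 39.6.
P_A = 301 − 2·44.6 − 39.6 = 172.2.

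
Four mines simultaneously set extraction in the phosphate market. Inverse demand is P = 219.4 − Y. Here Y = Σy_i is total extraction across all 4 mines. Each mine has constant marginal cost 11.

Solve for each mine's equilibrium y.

A representative mine's profit is π_i = y_i(219.4 − Y) − 11y_i, with Y = y_i + Σ_{j≠i} y_j.
First-order condition: 208.4 − 2y_i − Σ_{j≠i} y_j = 0.
In a symmetric equilibrium every mine chooses the same y, so Σ_{j≠i} y_j = 3y. The condition becomes 208.4 − 5y = 0, giving y = 208.4/5 = 41.68.

41.68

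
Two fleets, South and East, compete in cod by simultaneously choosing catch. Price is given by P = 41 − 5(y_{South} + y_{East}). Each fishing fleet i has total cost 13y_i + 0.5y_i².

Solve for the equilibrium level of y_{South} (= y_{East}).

Fishing fleet South's profit: π = y_{South}(41 − 5(y_{South} + y_{East})) − 13y_{South} − 0.5y_{South}².
∂π/∂y_{South} = 28 − 11y_{South} − 5y_{East} = 0, so y_{South} = 28/11 − (5/11)y_{East}.
The game is symmetric, so in equilibrium y_{East} = y_{South}: the reaction function gives (16/11)y_{South} = 28/11, hence y_{South} = 1.75.

1.75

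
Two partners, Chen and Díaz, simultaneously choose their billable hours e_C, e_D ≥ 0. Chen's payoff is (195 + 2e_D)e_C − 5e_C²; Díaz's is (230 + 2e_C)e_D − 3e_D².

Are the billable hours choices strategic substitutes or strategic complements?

strategic complements

Expanding Chen's payoff: 195e_C + 2e_De_C − 5e_C².
∂π/∂e_C = 195 + 2e_D − 10e_C = 0, so e_C = 19.5 + 0.2e_D.
The best-response slope de_C/de_D = 0.2 > 0: the reaction function is upward-sloping, so the choices are strategic complements.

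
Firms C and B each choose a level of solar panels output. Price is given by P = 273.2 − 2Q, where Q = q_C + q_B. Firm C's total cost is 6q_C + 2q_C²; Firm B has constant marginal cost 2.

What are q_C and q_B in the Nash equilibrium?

18.8, 58.4

Firm C's profit: π = q_C(273.2 − 2(q_C + q_B)) − 6q_C − 2q_C².
∂π/∂q_C = 267.2 − 8q_C − 2q_B = 0, so q_C = 33.4 − 0.25q_B.
For B: ∂π/∂q_B = 271.2 − 4q_B − 2q_C = 0 ⇒ q_B = 67.8 − 0.5q_C.
Plugging q_B into C's best response: q_C = 33.4 − 0.25(67.8 − 0.5q_C) ⇒ 0.875q_C = 16.45, so q_C = 18.8.
Then q_B = 67.8 − 0.5·18.8 = 58.4.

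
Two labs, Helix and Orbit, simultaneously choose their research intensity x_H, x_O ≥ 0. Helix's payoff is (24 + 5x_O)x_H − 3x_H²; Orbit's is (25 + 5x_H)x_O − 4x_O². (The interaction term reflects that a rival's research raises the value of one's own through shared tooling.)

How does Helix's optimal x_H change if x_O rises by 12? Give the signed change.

10

Expanding Helix's payoff: 24x_H + 5x_Ox_H − 3x_H².
∂π/∂x_H = 24 + 5x_O − 6x_H = 0, so x_H = 4 + (5/6)x_O.
The reaction-function slope is 5/6, so a 12-unit rise in x_O moves x_H by 5/6 × 12 = 10. Helix's best response rises — the actions are strategic complements.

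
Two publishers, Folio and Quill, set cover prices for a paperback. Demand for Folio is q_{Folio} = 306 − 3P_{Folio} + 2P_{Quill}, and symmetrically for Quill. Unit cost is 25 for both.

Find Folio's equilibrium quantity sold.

Folio's profit: π = (P_{Folio} − 25)(306 − 3P_{Folio} + 2P_{Quill}).
∂π/∂P_{Folio} = 381 − 6P_{Folio} + 2P_{Quill} = 0 ⇒ P_{Folio} = 63.5 + (1/3)P_{Quill}.
By symmetry P_{Quill} = P_{Folio}; substituting into the reaction function, (2/3)P_{Folio} = 63.5 and P_{Folio} = 95.25.
q_{Folio} = 306 − 3·95.25 + 2·95.25 = 210.75.

210.75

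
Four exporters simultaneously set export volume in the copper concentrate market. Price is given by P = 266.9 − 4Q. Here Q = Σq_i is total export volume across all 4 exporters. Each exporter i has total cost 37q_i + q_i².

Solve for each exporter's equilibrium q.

10.45

A representative exporter's profit is π_i = q_i(266.9 − 4Q) − 37q_i − q_i², with Q = q_i + Σ_{j≠i} q_j.
First-order condition: 229.9 − 10q_i − 4Σ_{j≠i} q_j = 0.
In a symmetric equilibrium every exporter chooses the same q, so Σ_{j≠i} q_j = 3q. The condition becomes 229.9 − 22q = 0, giving q = 229.9/22 = 10.45.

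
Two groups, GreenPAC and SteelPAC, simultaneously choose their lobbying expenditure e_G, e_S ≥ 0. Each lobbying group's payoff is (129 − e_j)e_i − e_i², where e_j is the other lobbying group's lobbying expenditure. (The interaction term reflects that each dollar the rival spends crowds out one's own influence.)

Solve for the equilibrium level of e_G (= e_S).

43

GreenPAC's payoff is (129 − e_S)e_G − e_G².
∂π/∂e_G = 129 − e_S − 2e_G = 0, so e_G = 64.5 − 0.5e_S.
Setting e_G = e_S in the reaction function: e_G = 64.5 − 0.5e_G, so e_G = 64.5 / 1.5 = 43.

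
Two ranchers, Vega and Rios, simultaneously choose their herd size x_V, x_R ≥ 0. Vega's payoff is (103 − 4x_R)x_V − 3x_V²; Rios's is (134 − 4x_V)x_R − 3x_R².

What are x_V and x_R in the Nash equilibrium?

4.1, 19.6

Expanding Vega's payoff: 103x_V − 4x_Rx_V − 3x_V².
∂π/∂x_V = 103 − 4x_R − 6x_V = 0, so x_V = 103/6 − (2/3)x_R.
Likewise for Rios: x_R = 67/3 − (2/3)x_V.
Plugging x_R into Vega's best response: x_V = 103/6 − (2/3)(67/3 − (2/3)x_V) ⇒ (5/9)x_V = 41/18, so x_V = 4.1.
Then x_R = 67/3 − (2/3)·4.1 = 19.6.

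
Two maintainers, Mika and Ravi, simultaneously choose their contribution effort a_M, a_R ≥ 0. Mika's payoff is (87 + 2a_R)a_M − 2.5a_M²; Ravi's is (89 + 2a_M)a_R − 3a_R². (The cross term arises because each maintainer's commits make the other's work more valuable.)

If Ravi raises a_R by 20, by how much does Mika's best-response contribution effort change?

Expanding Mika's payoff: 87a_M + 2a_Ra_M − 2.5a_M².
∂π/∂a_M = 87 + 2a_R − 5a_M = 0, so a_M = 17.4 + 0.4a_R.
The reaction-function slope is 0.4, so a 20-unit rise in a_R moves a_M by 0.4 × 20 = 8. Mika's best response rises — the actions are strategic complements.

8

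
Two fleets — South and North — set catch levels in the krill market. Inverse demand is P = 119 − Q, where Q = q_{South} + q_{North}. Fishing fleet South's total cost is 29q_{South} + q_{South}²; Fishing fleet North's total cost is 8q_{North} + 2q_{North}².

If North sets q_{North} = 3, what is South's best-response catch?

21.75

Fishing fleet South's profit: π = q_{South}(119 − (q_{South} + q_{North})) − 29q_{South} − q_{South}².
∂π/∂q_{South} = 90 − 4q_{South} − q_{North} = 0, so q_{South} = 22.5 − 0.25q_{North}.
At q_{North} = 3: q_{South} = 22.5 − 0.25·3 = 21.75.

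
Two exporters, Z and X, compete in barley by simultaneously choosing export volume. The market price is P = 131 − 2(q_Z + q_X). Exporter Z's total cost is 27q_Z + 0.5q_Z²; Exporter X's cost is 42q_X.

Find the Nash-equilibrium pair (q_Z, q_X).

14.875, 14.8125

Exporter Z's profit: π = q_Z(131 − 2(q_Z + q_X)) − 27q_Z − 0.5q_Z².
∂π/∂q_Z = 104 − 5q_Z − 2q_X = 0, so q_Z = 20.8 − 0.4q_X.
For X: ∂π/∂q_X = 89 − 4q_X − 2q_Z = 0 ⇒ q_X = 22.25 − 0.5q_Z.
Substituting the second reaction function into the first: q_Z = 20.8 − 0.4(22.25 − 0.5q_Z), which gives 0.8q_Z = 11.9 ⇒ q_Z = 14.875.
Then q_X = 22.25 − 0.5·14.875 = 14.8125.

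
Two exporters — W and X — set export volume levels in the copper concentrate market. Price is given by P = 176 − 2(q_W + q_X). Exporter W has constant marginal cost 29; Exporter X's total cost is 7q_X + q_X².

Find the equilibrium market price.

Exporter W's profit: π = q_W(176 − 2(q_W + q_X)) − 29q_W.
∂π/∂q_W = 147 − 4q_W − 2q_X = 0, so q_W = 36.75 − 0.5q_X.
For X: ∂π/∂q_X = 169 − 6q_X − 2q_W = 0 ⇒ q_X = 169/6 − (1/3)q_W.
Plugging q_X into W's best response: q_W = 36.75 − 0.5(169/6 − (1/3)q_W) ⇒ (5/6)q_W = 68/3, so q_W = 27.2.
Then q_X = 169/6 − (1/3)·27.2 = 19.1.
Equilibrium price: P = 176 − 2·46.3 = 83.4.

83.4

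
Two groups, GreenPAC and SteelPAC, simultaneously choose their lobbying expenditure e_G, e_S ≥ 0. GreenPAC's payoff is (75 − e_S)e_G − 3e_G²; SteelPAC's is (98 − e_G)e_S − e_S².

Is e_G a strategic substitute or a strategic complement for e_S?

Expanding GreenPAC's payoff: 75e_G − e_Se_G − 3e_G².
∂π/∂e_G = 75 − e_S − 6e_G = 0, so e_G = 12.5 − (1/6)e_S.
The best-response slope de_G/de_S = −1/6 < 0: the reaction function is downward-sloping, so the choices are strategic substitutes.

strategic substitutes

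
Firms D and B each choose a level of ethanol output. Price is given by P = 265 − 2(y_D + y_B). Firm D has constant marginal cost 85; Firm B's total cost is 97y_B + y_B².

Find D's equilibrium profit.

2767.68

Firm D's profit: π = y_D(265 − 2(y_D + y_B)) − 85y_D.
∂π/∂y_D = 180 − 4y_D − 2y_B = 0, so y_D = 45 − 0.5y_B.
For B: ∂π/∂y_B = 168 − 6y_B − 2y_D = 0 ⇒ y_B = 28 − (1/3)y_D.
Substituting the second reaction function into the first: y_D = 45 − 0.5(28 − (1/3)y_D), which gives (5/6)y_D = 31 ⇒ y_D = 37.2.
Then y_B = 28 − (1/3)·37.2 = 15.6.
Price P = 265 − 2·52.8 = 159.4.
D's profit: (159.4 − 85)·37.2 = 2767.68.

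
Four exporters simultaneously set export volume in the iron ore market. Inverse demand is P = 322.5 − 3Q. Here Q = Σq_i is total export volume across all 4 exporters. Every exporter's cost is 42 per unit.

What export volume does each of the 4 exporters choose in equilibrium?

18.7

A representative exporter's profit is π_i = q_i(322.5 − 3Q) − 42q_i, with Q = q_i + Σ_{j≠i} q_j.
First-order condition: 280.5 − 6q_i − 3Σ_{j≠i} q_j = 0.
In a symmetric equilibrium every exporter chooses the same q, so Σ_{j≠i} q_j = 3q. The condition becomes 280.5 − 15q = 0, giving q = 280.5/15 = 18.7.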